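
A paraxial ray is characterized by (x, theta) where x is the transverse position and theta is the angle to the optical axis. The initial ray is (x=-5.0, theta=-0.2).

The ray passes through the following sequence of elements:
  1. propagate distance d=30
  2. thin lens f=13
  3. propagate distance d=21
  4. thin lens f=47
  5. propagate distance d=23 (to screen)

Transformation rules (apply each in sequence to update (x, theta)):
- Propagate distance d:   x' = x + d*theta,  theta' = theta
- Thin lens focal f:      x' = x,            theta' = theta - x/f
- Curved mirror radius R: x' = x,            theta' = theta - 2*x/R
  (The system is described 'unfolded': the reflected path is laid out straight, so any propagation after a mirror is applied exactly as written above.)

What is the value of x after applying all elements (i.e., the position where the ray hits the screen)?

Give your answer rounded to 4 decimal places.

Answer: 16.1735

Derivation:
Initial: x=-5.0000 theta=-0.2000
After 1 (propagate distance d=30): x=-11.0000 theta=-0.2000
After 2 (thin lens f=13): x=-11.0000 theta=42/65 (≈0.6462)
After 3 (propagate distance d=21): x=167/65 (≈2.5692) theta=42/65 (≈0.6462)
After 4 (thin lens f=47): x=167/65 (≈2.5692) theta=139/235 (≈0.5915)
After 5 (propagate distance d=23 (to screen)): x=9882/611 (≈16.1735) theta=139/235 (≈0.5915)
Rounded to 4 decimal places: x = 16.1735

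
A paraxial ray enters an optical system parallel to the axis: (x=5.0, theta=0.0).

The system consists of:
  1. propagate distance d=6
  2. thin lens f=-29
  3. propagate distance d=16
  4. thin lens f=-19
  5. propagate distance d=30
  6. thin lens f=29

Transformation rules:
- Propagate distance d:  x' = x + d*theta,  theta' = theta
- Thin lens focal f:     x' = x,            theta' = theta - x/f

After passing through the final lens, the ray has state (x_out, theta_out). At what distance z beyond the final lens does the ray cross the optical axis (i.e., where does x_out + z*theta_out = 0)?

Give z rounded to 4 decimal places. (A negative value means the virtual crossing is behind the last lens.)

Initial: x=5.0000 theta=0.0000
After 1 (propagate distance d=6): x=5.0000 theta=0.0000
After 2 (thin lens f=-29): x=5.0000 theta=5/29 (≈0.1724)
After 3 (propagate distance d=16): x=225/29 (≈7.7586) theta=5/29 (≈0.1724)
After 4 (thin lens f=-19): x=225/29 (≈7.7586) theta=320/551 (≈0.5808)
After 5 (propagate distance d=30): x=13875/551 (≈25.1815) theta=320/551 (≈0.5808)
After 6 (thin lens f=29): x=13875/551 (≈25.1815) theta=-4595/15979 (≈-0.2876)
z_focus = -x_out/theta_out = -(13875/551)/(-4595/15979) = 80475/919 ≈ 87.5680
Rounded to 4 decimal places: z = 87.5680

Answer: 87.5680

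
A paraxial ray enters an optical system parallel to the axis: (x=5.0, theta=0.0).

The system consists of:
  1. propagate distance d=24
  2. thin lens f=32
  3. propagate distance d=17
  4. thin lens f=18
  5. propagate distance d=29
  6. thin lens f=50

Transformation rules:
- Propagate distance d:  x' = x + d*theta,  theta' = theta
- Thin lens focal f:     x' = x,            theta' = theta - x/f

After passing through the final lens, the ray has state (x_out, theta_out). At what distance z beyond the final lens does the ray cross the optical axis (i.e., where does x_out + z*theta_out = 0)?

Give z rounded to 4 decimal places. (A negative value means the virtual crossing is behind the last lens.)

Answer: -35.6698

Derivation:
Initial: x=5.0000 theta=0.0000
After 1 (propagate distance d=24): x=5.0000 theta=0.0000
After 2 (thin lens f=32): x=5.0000 theta=-5/32 (≈-0.1563)
After 3 (propagate distance d=17): x=75/32 (≈2.3438) theta=-5/32 (≈-0.1563)
After 4 (thin lens f=18): x=75/32 (≈2.3438) theta=-55/192 (≈-0.2865)
After 5 (propagate distance d=29): x=-1145/192 (≈-5.9635) theta=-55/192 (≈-0.2865)
After 6 (thin lens f=50): x=-1145/192 (≈-5.9635) theta=-107/640 (≈-0.1672)
z_focus = -x_out/theta_out = -(-1145/192)/(-107/640) = -11450/321 ≈ -35.6698
Rounded to 4 decimal places: z = -35.6698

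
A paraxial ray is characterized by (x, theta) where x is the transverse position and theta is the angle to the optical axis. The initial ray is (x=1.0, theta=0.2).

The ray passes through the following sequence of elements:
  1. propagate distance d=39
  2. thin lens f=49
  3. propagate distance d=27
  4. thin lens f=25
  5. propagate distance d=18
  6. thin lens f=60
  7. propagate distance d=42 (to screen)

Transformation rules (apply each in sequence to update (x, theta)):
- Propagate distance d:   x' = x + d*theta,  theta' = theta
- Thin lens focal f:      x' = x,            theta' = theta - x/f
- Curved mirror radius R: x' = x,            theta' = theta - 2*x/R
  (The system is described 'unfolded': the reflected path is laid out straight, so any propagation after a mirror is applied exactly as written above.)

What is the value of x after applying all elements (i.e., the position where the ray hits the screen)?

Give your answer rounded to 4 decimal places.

Answer: -13.9569

Derivation:
Initial: x=1.0000 theta=0.2000
After 1 (propagate distance d=39): x=8.8000 theta=0.2000
After 2 (thin lens f=49): x=8.8000 theta=1/49 (≈0.0204)
After 3 (propagate distance d=27): x=2291/245 (≈9.3510) theta=1/49 (≈0.0204)
After 4 (thin lens f=25): x=2291/245 (≈9.3510) theta=-2166/6125 (≈-0.3536)
After 5 (propagate distance d=18): x=18287/6125 (≈2.9856) theta=-2166/6125 (≈-0.3536)
After 6 (thin lens f=60): x=18287/6125 (≈2.9856) theta=-148247/367500 (≈-0.4034)
After 7 (propagate distance d=42 (to screen)): x=-854859/61250 (≈-13.9569) theta=-148247/367500 (≈-0.4034)
Rounded to 4 decimal places: x = -13.9569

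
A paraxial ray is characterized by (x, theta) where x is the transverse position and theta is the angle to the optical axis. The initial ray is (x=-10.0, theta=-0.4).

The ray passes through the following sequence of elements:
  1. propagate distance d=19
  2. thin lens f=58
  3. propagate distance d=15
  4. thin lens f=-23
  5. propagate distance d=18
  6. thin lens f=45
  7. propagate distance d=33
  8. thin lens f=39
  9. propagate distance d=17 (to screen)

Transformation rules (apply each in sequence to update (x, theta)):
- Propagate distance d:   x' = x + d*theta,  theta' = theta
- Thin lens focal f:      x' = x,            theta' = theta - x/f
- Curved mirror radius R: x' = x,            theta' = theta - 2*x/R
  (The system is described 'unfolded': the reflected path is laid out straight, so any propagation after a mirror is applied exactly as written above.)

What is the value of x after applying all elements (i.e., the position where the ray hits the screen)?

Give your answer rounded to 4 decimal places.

Answer: -24.8199

Derivation:
Initial: x=-10.0000 theta=-0.4000
After 1 (propagate distance d=19): x=-17.6000 theta=-0.4000
After 2 (thin lens f=58): x=-17.6000 theta=-14/145 (≈-0.0966)
After 3 (propagate distance d=15): x=-2762/145 (≈-19.0483) theta=-14/145 (≈-0.0966)
After 4 (thin lens f=-23): x=-2762/145 (≈-19.0483) theta=-3084/3335 (≈-0.9247)
After 5 (propagate distance d=18): x=-119038/3335 (≈-35.6936) theta=-3084/3335 (≈-0.9247)
After 6 (thin lens f=45): x=-119038/3335 (≈-35.6936) theta=-19742/150075 (≈-0.1315)
After 7 (propagate distance d=33): x=-2002732/50025 (≈-40.0346) theta=-19742/150075 (≈-0.1315)
After 8 (thin lens f=39): x=-2002732/50025 (≈-40.0346) theta=1746086/1950975 (≈0.8950)
After 9 (propagate distance d=17 (to screen)): x=-48423086/1950975 (≈-24.8199) theta=1746086/1950975 (≈0.8950)
Rounded to 4 decimal places: x = -24.8199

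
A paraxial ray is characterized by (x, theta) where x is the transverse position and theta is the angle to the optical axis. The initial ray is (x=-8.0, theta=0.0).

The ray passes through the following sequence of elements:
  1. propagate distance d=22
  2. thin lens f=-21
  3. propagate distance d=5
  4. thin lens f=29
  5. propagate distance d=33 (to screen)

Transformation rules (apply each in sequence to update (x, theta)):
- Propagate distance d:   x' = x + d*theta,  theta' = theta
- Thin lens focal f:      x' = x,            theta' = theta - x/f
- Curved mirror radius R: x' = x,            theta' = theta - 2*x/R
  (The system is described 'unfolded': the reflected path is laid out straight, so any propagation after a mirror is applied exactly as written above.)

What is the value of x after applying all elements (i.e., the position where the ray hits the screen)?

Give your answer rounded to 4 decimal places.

Initial: x=-8.0000 theta=0.0000
After 1 (propagate distance d=22): x=-8.0000 theta=0.0000
After 2 (thin lens f=-21): x=-8.0000 theta=-8/21 (≈-0.3810)
After 3 (propagate distance d=5): x=-208/21 (≈-9.9048) theta=-8/21 (≈-0.3810)
After 4 (thin lens f=29): x=-208/21 (≈-9.9048) theta=-8/203 (≈-0.0394)
After 5 (propagate distance d=33 (to screen)): x=-6824/609 (≈-11.2053) theta=-8/203 (≈-0.0394)
Rounded to 4 decimal places: x = -11.2053

Answer: -11.2053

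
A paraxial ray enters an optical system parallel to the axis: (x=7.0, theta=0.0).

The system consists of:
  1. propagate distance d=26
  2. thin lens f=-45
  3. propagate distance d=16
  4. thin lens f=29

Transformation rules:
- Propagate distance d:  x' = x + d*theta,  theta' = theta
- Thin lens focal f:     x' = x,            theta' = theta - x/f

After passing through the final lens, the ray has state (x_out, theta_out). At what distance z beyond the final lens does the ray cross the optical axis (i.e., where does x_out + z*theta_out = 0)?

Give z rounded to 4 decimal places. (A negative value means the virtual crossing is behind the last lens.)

Answer: 55.2813

Derivation:
Initial: x=7.0000 theta=0.0000
After 1 (propagate distance d=26): x=7.0000 theta=0.0000
After 2 (thin lens f=-45): x=7.0000 theta=7/45 (≈0.1556)
After 3 (propagate distance d=16): x=427/45 (≈9.4889) theta=7/45 (≈0.1556)
After 4 (thin lens f=29): x=427/45 (≈9.4889) theta=-224/1305 (≈-0.1716)
z_focus = -x_out/theta_out = -(427/45)/(-224/1305) = 1769/32 ≈ 55.2813
Rounded to 4 decimal places: z = 55.2813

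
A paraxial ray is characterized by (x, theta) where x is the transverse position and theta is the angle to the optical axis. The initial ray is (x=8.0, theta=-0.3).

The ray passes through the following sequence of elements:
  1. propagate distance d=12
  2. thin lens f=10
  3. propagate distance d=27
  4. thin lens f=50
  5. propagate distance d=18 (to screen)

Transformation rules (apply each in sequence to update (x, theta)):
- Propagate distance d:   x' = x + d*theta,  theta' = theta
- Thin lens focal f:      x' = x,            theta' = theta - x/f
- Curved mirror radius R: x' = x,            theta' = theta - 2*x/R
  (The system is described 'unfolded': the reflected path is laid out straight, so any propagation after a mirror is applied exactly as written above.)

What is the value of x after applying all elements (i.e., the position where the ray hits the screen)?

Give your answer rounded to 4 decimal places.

Initial: x=8.0000 theta=-0.3000
After 1 (propagate distance d=12): x=4.4000 theta=-0.3000
After 2 (thin lens f=10): x=4.4000 theta=-0.7400
After 3 (propagate distance d=27): x=-15.5800 theta=-0.7400
After 4 (thin lens f=50): x=-15.5800 theta=-0.4284
After 5 (propagate distance d=18 (to screen)): x=-23.2912 theta=-0.4284
Rounded to 4 decimal places: x = -23.2912

Answer: -23.2912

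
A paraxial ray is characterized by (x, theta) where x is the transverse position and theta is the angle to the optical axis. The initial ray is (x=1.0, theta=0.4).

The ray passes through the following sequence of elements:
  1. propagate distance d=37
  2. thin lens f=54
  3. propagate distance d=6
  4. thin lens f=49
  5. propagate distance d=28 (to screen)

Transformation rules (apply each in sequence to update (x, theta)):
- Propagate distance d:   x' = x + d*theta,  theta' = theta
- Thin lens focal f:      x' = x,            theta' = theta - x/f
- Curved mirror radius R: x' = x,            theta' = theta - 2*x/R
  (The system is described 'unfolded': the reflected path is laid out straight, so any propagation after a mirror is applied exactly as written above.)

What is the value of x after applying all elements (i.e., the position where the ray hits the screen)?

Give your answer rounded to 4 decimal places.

Answer: 10.0550

Derivation:
Initial: x=1.0000 theta=0.4000
After 1 (propagate distance d=37): x=15.8000 theta=0.4000
After 2 (thin lens f=54): x=15.8000 theta=29/270 (≈0.1074)
After 3 (propagate distance d=6): x=148/9 (≈16.4444) theta=29/270 (≈0.1074)
After 4 (thin lens f=49): x=148/9 (≈16.4444) theta=-3019/13230 (≈-0.2282)
After 5 (propagate distance d=28 (to screen)): x=9502/945 (≈10.0550) theta=-3019/13230 (≈-0.2282)
Rounded to 4 decimal places: x = 10.0550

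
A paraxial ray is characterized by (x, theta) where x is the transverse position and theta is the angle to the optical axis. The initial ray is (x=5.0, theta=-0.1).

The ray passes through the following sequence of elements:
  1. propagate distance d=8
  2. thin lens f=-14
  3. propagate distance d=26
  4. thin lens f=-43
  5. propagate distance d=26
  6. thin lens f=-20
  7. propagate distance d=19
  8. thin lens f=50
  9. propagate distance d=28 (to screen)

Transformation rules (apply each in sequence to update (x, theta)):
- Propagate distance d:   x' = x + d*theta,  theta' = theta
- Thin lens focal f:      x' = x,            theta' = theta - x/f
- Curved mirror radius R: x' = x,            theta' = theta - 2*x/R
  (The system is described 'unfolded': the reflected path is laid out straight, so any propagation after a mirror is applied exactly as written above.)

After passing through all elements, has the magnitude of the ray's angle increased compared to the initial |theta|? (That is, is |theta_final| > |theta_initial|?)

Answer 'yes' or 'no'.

Initial: x=5.0000 theta=-0.1000
After 1 (propagate distance d=8): x=4.2000 theta=-0.1000
After 2 (thin lens f=-14): x=4.2000 theta=0.2000
After 3 (propagate distance d=26): x=9.4000 theta=0.2000
After 4 (thin lens f=-43): x=9.4000 theta=18/43 (≈0.4186)
After 5 (propagate distance d=26): x=4361/215 (≈20.2837) theta=18/43 (≈0.4186)
After 6 (thin lens f=-20): x=4361/215 (≈20.2837) theta=6161/4300 (≈1.4328)
After 7 (propagate distance d=19): x=204279/4300 (≈47.5067) theta=6161/4300 (≈1.4328)
After 8 (thin lens f=50): x=204279/4300 (≈47.5067) theta=103771/215000 (≈0.4827)
After 9 (propagate distance d=28 (to screen)): x=6559769/107500 (≈61.0211) theta=103771/215000 (≈0.4827)
|theta_initial|=0.1000 |theta_final|=103771/215000 (≈0.4827) -> increased

Answer: yes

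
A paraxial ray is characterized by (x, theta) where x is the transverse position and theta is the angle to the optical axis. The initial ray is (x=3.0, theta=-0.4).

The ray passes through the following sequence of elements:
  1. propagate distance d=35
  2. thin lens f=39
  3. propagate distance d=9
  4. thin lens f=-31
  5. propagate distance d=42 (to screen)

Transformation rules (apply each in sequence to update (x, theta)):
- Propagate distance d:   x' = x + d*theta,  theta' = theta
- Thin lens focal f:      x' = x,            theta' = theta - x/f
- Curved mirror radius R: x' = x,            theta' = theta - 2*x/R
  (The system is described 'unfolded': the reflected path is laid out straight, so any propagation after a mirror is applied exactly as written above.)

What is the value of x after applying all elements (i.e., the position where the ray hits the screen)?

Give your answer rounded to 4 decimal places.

Answer: -33.3568

Derivation:
Initial: x=3.0000 theta=-0.4000
After 1 (propagate distance d=35): x=-11.0000 theta=-0.4000
After 2 (thin lens f=39): x=-11.0000 theta=-23/195 (≈-0.1179)
After 3 (propagate distance d=9): x=-784/65 (≈-12.0615) theta=-23/195 (≈-0.1179)
After 4 (thin lens f=-31): x=-784/65 (≈-12.0615) theta=-613/1209 (≈-0.5070)
After 5 (propagate distance d=42 (to screen)): x=-67214/2015 (≈-33.3568) theta=-613/1209 (≈-0.5070)
Rounded to 4 decimal places: x = -33.3568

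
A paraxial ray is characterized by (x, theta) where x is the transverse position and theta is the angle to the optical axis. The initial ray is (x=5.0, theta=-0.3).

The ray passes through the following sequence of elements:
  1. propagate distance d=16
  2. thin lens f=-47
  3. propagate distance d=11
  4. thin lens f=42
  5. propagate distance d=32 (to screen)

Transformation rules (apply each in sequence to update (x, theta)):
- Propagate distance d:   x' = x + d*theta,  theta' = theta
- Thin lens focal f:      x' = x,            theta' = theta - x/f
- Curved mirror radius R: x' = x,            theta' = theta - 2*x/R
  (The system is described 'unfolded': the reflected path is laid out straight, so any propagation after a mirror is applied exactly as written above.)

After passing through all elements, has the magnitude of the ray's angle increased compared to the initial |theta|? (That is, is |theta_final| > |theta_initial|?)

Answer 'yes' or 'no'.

Answer: no

Derivation:
Initial: x=5.0000 theta=-0.3000
After 1 (propagate distance d=16): x=0.2000 theta=-0.3000
After 2 (thin lens f=-47): x=0.2000 theta=-139/470 (≈-0.2957)
After 3 (propagate distance d=11): x=-287/94 (≈-3.0532) theta=-139/470 (≈-0.2957)
After 4 (thin lens f=42): x=-287/94 (≈-3.0532) theta=-629/2820 (≈-0.2230)
After 5 (propagate distance d=32 (to screen)): x=-14369/1410 (≈-10.1908) theta=-629/2820 (≈-0.2230)
|theta_initial|=0.3000 |theta_final|=629/2820 (≈0.2230) -> not increased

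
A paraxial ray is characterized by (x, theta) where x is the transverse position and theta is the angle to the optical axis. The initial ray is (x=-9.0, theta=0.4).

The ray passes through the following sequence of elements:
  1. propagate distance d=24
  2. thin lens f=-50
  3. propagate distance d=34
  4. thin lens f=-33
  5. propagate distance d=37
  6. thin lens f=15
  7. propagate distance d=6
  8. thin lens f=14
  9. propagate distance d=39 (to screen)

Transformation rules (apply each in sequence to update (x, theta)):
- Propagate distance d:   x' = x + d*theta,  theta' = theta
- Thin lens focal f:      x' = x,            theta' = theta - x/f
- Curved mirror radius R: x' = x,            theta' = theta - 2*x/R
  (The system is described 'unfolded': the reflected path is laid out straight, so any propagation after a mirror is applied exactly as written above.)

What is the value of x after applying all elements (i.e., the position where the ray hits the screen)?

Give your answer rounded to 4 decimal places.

Answer: -145.5577

Derivation:
Initial: x=-9.0000 theta=0.4000
After 1 (propagate distance d=24): x=0.6000 theta=0.4000
After 2 (thin lens f=-50): x=0.6000 theta=0.4120
After 3 (propagate distance d=34): x=14.6080 theta=0.4120
After 4 (thin lens f=-33): x=14.6080 theta=641/750 (≈0.8547)
After 5 (propagate distance d=37): x=34673/750 (≈46.2307) theta=641/750 (≈0.8547)
After 6 (thin lens f=15): x=34673/750 (≈46.2307) theta=-12529/5625 (≈-2.2274)
After 7 (propagate distance d=6): x=32.8664 theta=-12529/5625 (≈-2.2274)
After 8 (thin lens f=14): x=32.8664 theta=-102937/22500 (≈-4.5750)
After 9 (propagate distance d=39 (to screen)): x=-1091683/7500 (≈-145.5577) theta=-102937/22500 (≈-4.5750)
Rounded to 4 decimal places: x = -145.5577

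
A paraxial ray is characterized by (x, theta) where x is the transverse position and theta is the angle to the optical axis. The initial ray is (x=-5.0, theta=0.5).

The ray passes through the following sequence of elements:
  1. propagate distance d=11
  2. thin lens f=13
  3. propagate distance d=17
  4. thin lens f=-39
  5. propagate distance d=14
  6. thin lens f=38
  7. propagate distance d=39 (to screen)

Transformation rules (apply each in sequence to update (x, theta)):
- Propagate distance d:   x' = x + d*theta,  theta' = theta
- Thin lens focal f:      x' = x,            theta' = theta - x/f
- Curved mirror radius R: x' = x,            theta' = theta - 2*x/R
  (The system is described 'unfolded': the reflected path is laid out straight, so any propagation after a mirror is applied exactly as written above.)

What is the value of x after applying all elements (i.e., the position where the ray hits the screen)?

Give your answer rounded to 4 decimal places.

Initial: x=-5.0000 theta=0.5000
After 1 (propagate distance d=11): x=0.5000 theta=0.5000
After 2 (thin lens f=13): x=0.5000 theta=6/13 (≈0.4615)
After 3 (propagate distance d=17): x=217/26 (≈8.3462) theta=6/13 (≈0.4615)
After 4 (thin lens f=-39): x=217/26 (≈8.3462) theta=685/1014 (≈0.6755)
After 5 (propagate distance d=14): x=18053/1014 (≈17.8037) theta=685/1014 (≈0.6755)
After 6 (thin lens f=38): x=18053/1014 (≈17.8037) theta=2659/12844 (≈0.2070)
After 7 (propagate distance d=39 (to screen)): x=997117/38532 (≈25.8776) theta=2659/12844 (≈0.2070)
Rounded to 4 decimal places: x = 25.8776

Answer: 25.8776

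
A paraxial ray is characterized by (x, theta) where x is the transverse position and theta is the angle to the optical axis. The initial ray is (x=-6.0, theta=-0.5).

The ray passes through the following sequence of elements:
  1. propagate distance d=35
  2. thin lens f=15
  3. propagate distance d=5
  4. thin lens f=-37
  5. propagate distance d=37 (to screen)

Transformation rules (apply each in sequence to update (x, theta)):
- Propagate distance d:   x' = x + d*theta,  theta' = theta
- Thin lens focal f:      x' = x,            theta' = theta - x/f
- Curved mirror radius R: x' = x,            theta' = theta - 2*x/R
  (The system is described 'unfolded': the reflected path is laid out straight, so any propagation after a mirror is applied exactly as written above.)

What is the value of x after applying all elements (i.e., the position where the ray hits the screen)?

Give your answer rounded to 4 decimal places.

Answer: 3.1333

Derivation:
Initial: x=-6.0000 theta=-0.5000
After 1 (propagate distance d=35): x=-23.5000 theta=-0.5000
After 2 (thin lens f=15): x=-23.5000 theta=16/15 (≈1.0667)
After 3 (propagate distance d=5): x=-109/6 (≈-18.1667) theta=16/15 (≈1.0667)
After 4 (thin lens f=-37): x=-109/6 (≈-18.1667) theta=213/370 (≈0.5757)
After 5 (propagate distance d=37 (to screen)): x=47/15 (≈3.1333) theta=213/370 (≈0.5757)
Rounded to 4 decimal places: x = 3.1333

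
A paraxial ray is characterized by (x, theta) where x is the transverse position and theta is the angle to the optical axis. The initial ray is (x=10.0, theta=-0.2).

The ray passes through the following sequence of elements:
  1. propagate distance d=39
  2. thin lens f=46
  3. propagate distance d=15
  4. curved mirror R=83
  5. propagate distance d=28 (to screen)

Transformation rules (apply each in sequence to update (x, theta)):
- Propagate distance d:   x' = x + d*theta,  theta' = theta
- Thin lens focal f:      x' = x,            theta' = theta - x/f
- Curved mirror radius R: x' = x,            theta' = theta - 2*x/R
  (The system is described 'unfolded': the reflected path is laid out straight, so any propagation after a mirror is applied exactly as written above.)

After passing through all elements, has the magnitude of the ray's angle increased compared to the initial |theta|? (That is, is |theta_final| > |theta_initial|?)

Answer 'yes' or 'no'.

Initial: x=10.0000 theta=-0.2000
After 1 (propagate distance d=39): x=2.2000 theta=-0.2000
After 2 (thin lens f=46): x=2.2000 theta=-57/230 (≈-0.2478)
After 3 (propagate distance d=15): x=-349/230 (≈-1.5174) theta=-57/230 (≈-0.2478)
After 4 (curved mirror R=83): x=-349/230 (≈-1.5174) theta=-4033/19090 (≈-0.2113)
After 5 (propagate distance d=28 (to screen)): x=-141891/19090 (≈-7.4327) theta=-4033/19090 (≈-0.2113)
|theta_initial|=0.2000 |theta_final|=4033/19090 (≈0.2113) -> increased

Answer: yes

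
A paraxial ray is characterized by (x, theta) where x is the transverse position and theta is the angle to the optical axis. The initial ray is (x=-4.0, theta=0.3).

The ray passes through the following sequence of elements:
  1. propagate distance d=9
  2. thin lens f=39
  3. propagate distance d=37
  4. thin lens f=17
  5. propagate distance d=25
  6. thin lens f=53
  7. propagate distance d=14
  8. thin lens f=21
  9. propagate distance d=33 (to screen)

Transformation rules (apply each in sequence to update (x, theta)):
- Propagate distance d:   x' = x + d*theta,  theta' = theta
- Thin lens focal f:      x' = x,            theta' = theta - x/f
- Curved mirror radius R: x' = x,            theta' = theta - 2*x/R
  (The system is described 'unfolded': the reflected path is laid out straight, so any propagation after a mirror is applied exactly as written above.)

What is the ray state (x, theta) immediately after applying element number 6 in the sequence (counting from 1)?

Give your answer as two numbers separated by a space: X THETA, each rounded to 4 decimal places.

Initial: x=-4.0000 theta=0.3000
After 1 (propagate distance d=9): x=-1.3000 theta=0.3000
After 2 (thin lens f=39): x=-1.3000 theta=1/3 (≈0.3333)
After 3 (propagate distance d=37): x=331/30 (≈11.0333) theta=1/3 (≈0.3333)
After 4 (thin lens f=17): x=331/30 (≈11.0333) theta=-161/510 (≈-0.3157)
After 5 (propagate distance d=25): x=267/85 (≈3.1412) theta=-161/510 (≈-0.3157)
After 6 (thin lens f=53): x=267/85 (≈3.1412) theta=-2027/5406 (≈-0.3750)
Rounded to 4 decimal places: x = 3.1412, theta = -0.3750

Answer: 3.1412 -0.3750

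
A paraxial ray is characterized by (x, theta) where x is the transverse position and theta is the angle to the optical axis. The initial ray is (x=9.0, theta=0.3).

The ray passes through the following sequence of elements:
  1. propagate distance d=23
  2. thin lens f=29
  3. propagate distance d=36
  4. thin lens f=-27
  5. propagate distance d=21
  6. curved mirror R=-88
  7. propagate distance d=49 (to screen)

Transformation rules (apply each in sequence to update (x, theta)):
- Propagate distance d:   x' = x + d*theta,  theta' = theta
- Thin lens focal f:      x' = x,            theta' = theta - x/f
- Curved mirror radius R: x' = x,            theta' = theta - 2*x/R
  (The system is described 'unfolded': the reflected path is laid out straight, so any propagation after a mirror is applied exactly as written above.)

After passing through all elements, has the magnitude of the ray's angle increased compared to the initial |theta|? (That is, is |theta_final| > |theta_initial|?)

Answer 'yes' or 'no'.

Answer: no

Derivation:
Initial: x=9.0000 theta=0.3000
After 1 (propagate distance d=23): x=15.9000 theta=0.3000
After 2 (thin lens f=29): x=15.9000 theta=-36/145 (≈-0.2483)
After 3 (propagate distance d=36): x=2019/290 (≈6.9621) theta=-36/145 (≈-0.2483)
After 4 (thin lens f=-27): x=2019/290 (≈6.9621) theta=5/522 (≈0.0096)
After 5 (propagate distance d=21): x=3116/435 (≈7.1632) theta=5/522 (≈0.0096)
After 6 (curved mirror R=-88): x=3116/435 (≈7.1632) theta=4949/28710 (≈0.1724)
After 7 (propagate distance d=49 (to screen)): x=448157/28710 (≈15.6098) theta=4949/28710 (≈0.1724)
|theta_initial|=0.3000 |theta_final|=4949/28710 (≈0.1724) -> not increased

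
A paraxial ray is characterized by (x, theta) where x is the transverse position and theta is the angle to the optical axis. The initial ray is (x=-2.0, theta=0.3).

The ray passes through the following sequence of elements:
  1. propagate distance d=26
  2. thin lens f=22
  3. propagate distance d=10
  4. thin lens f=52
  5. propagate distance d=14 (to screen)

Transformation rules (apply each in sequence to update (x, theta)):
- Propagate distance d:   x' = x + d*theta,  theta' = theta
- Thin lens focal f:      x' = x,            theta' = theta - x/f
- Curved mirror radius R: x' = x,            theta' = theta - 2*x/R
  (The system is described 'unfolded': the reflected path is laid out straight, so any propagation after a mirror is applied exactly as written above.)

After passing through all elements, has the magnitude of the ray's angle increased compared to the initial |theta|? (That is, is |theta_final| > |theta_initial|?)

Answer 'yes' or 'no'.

Answer: no

Derivation:
Initial: x=-2.0000 theta=0.3000
After 1 (propagate distance d=26): x=5.8000 theta=0.3000
After 2 (thin lens f=22): x=5.8000 theta=2/55 (≈0.0364)
After 3 (propagate distance d=10): x=339/55 (≈6.1636) theta=2/55 (≈0.0364)
After 4 (thin lens f=52): x=339/55 (≈6.1636) theta=-47/572 (≈-0.0822)
After 5 (propagate distance d=14 (to screen)): x=7169/1430 (≈5.0133) theta=-47/572 (≈-0.0822)
|theta_initial|=0.3000 |theta_final|=47/572 (≈0.0822) -> not increased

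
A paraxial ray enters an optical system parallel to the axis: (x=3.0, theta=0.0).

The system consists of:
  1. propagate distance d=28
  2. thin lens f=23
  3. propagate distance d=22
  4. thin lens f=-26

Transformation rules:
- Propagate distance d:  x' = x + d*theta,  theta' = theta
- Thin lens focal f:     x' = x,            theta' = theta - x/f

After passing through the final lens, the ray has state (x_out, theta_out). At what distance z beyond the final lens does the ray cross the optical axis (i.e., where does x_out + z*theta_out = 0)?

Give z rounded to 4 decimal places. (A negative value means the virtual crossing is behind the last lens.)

Answer: 1.0400

Derivation:
Initial: x=3.0000 theta=0.0000
After 1 (propagate distance d=28): x=3.0000 theta=0.0000
After 2 (thin lens f=23): x=3.0000 theta=-3/23 (≈-0.1304)
After 3 (propagate distance d=22): x=3/23 (≈0.1304) theta=-3/23 (≈-0.1304)
After 4 (thin lens f=-26): x=3/23 (≈0.1304) theta=-75/598 (≈-0.1254)
z_focus = -x_out/theta_out = -(3/23)/(-75/598) = 1.0400
Rounded to 4 decimal places: z = 1.0400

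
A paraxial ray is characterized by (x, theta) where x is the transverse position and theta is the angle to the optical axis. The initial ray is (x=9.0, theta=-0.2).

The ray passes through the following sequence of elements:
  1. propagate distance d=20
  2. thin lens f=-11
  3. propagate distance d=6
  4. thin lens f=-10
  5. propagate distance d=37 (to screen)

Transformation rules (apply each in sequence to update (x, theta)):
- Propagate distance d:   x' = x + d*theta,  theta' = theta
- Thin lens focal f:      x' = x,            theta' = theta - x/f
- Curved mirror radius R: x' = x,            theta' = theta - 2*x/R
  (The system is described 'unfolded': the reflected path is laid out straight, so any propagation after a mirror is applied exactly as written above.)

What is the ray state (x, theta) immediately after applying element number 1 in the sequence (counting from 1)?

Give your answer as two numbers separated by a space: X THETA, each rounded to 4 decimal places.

Answer: 5.0000 -0.2000

Derivation:
Initial: x=9.0000 theta=-0.2000
After 1 (propagate distance d=20): x=5.0000 theta=-0.2000
Rounded to 4 decimal places: x = 5.0000, theta = -0.2000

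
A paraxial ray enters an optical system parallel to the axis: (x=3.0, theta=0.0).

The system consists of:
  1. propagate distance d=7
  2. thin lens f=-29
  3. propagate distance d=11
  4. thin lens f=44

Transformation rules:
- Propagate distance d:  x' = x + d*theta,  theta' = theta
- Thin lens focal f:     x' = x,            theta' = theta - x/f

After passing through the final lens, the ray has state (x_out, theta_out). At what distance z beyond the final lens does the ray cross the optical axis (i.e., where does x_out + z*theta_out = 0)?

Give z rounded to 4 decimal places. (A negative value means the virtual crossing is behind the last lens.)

Answer: -440.0000

Derivation:
Initial: x=3.0000 theta=0.0000
After 1 (propagate distance d=7): x=3.0000 theta=0.0000
After 2 (thin lens f=-29): x=3.0000 theta=3/29 (≈0.1034)
After 3 (propagate distance d=11): x=120/29 (≈4.1379) theta=3/29 (≈0.1034)
After 4 (thin lens f=44): x=120/29 (≈4.1379) theta=3/319 (≈0.0094)
z_focus = -x_out/theta_out = -(120/29)/(3/319) = -440.0000
Rounded to 4 decimal places: z = -440.0000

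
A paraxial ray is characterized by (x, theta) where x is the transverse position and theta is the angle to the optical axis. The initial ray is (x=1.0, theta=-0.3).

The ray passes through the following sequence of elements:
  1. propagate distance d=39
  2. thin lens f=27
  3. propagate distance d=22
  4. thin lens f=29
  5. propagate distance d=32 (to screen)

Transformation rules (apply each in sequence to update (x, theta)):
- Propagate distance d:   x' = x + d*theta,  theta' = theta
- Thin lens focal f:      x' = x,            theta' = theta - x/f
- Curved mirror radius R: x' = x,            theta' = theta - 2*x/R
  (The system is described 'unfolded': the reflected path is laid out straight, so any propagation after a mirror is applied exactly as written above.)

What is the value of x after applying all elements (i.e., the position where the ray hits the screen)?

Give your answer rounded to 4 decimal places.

Answer: 3.9692

Derivation:
Initial: x=1.0000 theta=-0.3000
After 1 (propagate distance d=39): x=-10.7000 theta=-0.3000
After 2 (thin lens f=27): x=-10.7000 theta=13/135 (≈0.0963)
After 3 (propagate distance d=22): x=-2317/270 (≈-8.5815) theta=13/135 (≈0.0963)
After 4 (thin lens f=29): x=-2317/270 (≈-8.5815) theta=3071/7830 (≈0.3922)
After 5 (propagate distance d=32 (to screen)): x=31079/7830 (≈3.9692) theta=3071/7830 (≈0.3922)
Rounded to 4 decimal places: x = 3.9692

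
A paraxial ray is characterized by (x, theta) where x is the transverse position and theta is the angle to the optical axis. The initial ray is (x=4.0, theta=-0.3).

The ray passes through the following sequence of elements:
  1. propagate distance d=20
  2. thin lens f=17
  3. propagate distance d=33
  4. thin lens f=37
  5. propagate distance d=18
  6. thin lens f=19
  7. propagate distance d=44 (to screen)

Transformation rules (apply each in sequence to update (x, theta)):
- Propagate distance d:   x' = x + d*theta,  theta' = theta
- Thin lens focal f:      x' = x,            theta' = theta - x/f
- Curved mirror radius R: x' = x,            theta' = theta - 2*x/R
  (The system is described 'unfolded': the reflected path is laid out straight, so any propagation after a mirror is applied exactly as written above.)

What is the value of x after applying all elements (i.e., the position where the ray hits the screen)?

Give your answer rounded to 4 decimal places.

Initial: x=4.0000 theta=-0.3000
After 1 (propagate distance d=20): x=-2.0000 theta=-0.3000
After 2 (thin lens f=17): x=-2.0000 theta=-31/170 (≈-0.1824)
After 3 (propagate distance d=33): x=-1363/170 (≈-8.0176) theta=-31/170 (≈-0.1824)
After 4 (thin lens f=37): x=-1363/170 (≈-8.0176) theta=108/3145 (≈0.0343)
After 5 (propagate distance d=18): x=-46543/6290 (≈-7.3995) theta=108/3145 (≈0.0343)
After 6 (thin lens f=19): x=-46543/6290 (≈-7.3995) theta=50647/119510 (≈0.4238)
After 7 (propagate distance d=44 (to screen)): x=1344151/119510 (≈11.2472) theta=50647/119510 (≈0.4238)
Rounded to 4 decimal places: x = 11.2472

Answer: 11.2472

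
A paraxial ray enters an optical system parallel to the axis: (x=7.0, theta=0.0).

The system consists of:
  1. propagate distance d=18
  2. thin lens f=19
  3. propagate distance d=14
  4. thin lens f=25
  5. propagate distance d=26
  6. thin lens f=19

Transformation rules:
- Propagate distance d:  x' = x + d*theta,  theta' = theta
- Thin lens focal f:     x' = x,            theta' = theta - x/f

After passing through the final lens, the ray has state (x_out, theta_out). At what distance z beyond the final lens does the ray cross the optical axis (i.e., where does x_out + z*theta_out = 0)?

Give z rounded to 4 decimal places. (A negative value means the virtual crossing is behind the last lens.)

Initial: x=7.0000 theta=0.0000
After 1 (propagate distance d=18): x=7.0000 theta=0.0000
After 2 (thin lens f=19): x=7.0000 theta=-7/19 (≈-0.3684)
After 3 (propagate distance d=14): x=35/19 (≈1.8421) theta=-7/19 (≈-0.3684)
After 4 (thin lens f=25): x=35/19 (≈1.8421) theta=-42/95 (≈-0.4421)
After 5 (propagate distance d=26): x=-917/95 (≈-9.6526) theta=-42/95 (≈-0.4421)
After 6 (thin lens f=19): x=-917/95 (≈-9.6526) theta=119/1805 (≈0.0659)
z_focus = -x_out/theta_out = -(-917/95)/(119/1805) = 2489/17 ≈ 146.4118
Rounded to 4 decimal places: z = 146.4118

Answer: 146.4118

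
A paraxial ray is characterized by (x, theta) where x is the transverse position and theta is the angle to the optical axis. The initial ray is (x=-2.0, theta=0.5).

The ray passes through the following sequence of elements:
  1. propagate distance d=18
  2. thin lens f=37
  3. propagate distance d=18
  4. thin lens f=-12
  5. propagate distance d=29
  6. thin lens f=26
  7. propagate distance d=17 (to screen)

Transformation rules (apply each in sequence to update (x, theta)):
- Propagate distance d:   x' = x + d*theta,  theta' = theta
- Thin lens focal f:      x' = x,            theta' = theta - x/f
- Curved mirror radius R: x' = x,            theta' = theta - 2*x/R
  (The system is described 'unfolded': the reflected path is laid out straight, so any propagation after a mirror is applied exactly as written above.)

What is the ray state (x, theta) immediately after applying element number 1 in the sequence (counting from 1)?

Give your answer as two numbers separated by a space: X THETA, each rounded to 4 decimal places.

Answer: 7.0000 0.5000

Derivation:
Initial: x=-2.0000 theta=0.5000
After 1 (propagate distance d=18): x=7.0000 theta=0.5000
Rounded to 4 decimal places: x = 7.0000, theta = 0.5000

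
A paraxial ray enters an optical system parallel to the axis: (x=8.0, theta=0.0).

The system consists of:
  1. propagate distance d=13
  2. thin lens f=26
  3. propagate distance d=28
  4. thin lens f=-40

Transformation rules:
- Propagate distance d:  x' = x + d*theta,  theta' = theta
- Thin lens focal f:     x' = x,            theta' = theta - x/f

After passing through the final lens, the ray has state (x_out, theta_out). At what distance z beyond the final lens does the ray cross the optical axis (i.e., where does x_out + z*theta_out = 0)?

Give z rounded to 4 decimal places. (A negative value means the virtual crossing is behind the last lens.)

Answer: -1.9048

Derivation:
Initial: x=8.0000 theta=0.0000
After 1 (propagate distance d=13): x=8.0000 theta=0.0000
After 2 (thin lens f=26): x=8.0000 theta=-4/13 (≈-0.3077)
After 3 (propagate distance d=28): x=-8/13 (≈-0.6154) theta=-4/13 (≈-0.3077)
After 4 (thin lens f=-40): x=-8/13 (≈-0.6154) theta=-21/65 (≈-0.3231)
z_focus = -x_out/theta_out = -(-8/13)/(-21/65) = -40/21 ≈ -1.9048
Rounded to 4 decimal places: z = -1.9048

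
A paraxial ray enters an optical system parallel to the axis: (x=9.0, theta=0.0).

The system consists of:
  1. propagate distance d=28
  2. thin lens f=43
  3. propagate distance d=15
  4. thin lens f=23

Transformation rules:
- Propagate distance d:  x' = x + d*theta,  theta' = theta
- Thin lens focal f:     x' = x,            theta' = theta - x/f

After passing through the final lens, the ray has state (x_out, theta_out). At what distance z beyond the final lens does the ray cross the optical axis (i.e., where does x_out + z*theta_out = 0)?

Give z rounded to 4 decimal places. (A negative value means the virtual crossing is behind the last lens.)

Initial: x=9.0000 theta=0.0000
After 1 (propagate distance d=28): x=9.0000 theta=0.0000
After 2 (thin lens f=43): x=9.0000 theta=-9/43 (≈-0.2093)
After 3 (propagate distance d=15): x=252/43 (≈5.8605) theta=-9/43 (≈-0.2093)
After 4 (thin lens f=23): x=252/43 (≈5.8605) theta=-459/989 (≈-0.4641)
z_focus = -x_out/theta_out = -(252/43)/(-459/989) = 644/51 ≈ 12.6275
Rounded to 4 decimal places: z = 12.6275

Answer: 12.6275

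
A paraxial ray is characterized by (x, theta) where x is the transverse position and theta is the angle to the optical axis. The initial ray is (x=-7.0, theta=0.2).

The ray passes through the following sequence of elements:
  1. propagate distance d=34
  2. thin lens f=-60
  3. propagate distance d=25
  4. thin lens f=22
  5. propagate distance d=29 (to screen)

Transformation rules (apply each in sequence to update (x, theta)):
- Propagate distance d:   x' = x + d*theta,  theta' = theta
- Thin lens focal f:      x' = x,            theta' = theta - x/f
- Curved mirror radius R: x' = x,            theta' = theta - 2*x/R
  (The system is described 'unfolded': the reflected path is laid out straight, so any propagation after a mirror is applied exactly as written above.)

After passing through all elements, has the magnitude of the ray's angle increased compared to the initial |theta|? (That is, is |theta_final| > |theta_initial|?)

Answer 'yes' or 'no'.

Initial: x=-7.0000 theta=0.2000
After 1 (propagate distance d=34): x=-0.2000 theta=0.2000
After 2 (thin lens f=-60): x=-0.2000 theta=59/300 (≈0.1967)
After 3 (propagate distance d=25): x=283/60 (≈4.7167) theta=59/300 (≈0.1967)
After 4 (thin lens f=22): x=283/60 (≈4.7167) theta=-39/2200 (≈-0.0177)
After 5 (propagate distance d=29 (to screen)): x=27737/6600 (≈4.2026) theta=-39/2200 (≈-0.0177)
|theta_initial|=0.2000 |theta_final|=39/2200 (≈0.0177) -> not increased

Answer: no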